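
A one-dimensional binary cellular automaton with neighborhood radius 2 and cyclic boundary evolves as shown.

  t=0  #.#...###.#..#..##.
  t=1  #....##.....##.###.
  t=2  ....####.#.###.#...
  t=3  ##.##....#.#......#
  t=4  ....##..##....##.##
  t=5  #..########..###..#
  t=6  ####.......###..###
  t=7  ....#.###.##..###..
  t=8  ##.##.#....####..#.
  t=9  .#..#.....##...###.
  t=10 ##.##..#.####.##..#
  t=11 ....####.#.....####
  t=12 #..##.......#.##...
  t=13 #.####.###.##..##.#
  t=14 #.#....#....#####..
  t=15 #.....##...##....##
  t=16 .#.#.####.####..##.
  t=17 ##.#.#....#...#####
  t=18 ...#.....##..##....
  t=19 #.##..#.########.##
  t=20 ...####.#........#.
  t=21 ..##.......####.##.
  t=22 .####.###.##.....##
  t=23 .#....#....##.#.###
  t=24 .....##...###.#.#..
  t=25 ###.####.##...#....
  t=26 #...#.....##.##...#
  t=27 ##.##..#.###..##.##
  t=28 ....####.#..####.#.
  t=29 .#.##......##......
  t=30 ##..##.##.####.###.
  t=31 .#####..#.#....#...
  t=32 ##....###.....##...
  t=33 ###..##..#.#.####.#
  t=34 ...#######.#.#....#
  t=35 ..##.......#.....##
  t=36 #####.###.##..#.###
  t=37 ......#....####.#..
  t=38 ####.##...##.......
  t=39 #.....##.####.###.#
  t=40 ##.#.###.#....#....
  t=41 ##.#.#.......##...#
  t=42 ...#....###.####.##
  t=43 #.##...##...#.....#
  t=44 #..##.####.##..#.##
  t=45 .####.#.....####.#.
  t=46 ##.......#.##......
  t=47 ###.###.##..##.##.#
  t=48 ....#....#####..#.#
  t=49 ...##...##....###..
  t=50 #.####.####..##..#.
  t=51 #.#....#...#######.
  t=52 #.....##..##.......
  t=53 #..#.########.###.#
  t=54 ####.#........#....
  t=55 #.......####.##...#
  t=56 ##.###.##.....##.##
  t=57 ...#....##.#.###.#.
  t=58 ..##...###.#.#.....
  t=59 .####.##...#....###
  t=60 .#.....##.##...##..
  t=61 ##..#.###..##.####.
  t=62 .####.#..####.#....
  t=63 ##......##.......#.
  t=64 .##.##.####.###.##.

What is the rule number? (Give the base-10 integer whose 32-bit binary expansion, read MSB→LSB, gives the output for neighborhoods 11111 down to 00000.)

61616381

  [31] ##### => .  t=5,i=5
  [30] ####. => .  t=2,i=6
  [29] ###.# => .  t=0,i=8
  [28] ###.. => .  t=5,i=10
  [27] ##.## => .  t=1,i=14
  [26] ##.#. => .  t=0,i=9
  [25] ##..# => #  t=4,i=6
  [24] ##... => #  t=1,i=7
  [23] #.### => #  t=1,i=15
  [22] #.##. => .  t=3,i=3
  [21] #.#.# => #  t=0,i=0
  [20] #.#.. => .  t=0,i=2
  [19] #..## => #  t=0,i=15
  [18] #..#. => #  t=0,i=12
  [17] #...# => .  t=0,i=4
  [16] #.... => .  t=1,i=2
  [15] .#### => .  t=2,i=5
  [14] .###. => .  t=0,i=7
  [13] .##.# => #  t=0,i=17
  [12] .##.. => #  t=1,i=6
  [11] .#.## => .  t=2,i=10
  [10] .#.#. => .  t=0,i=1
  [9] .#..# => .  t=0,i=11
  [8] .#... => .  t=0,i=3
  [7] ..### => #  t=0,i=6
  [6] ..##. => #  t=0,i=16
  [5] ..#.# => #  t=3,i=9
  [4] ..#.. => #  t=0,i=13
  [3] ...## => #  t=0,i=5
  [2] ...#. => #  t=3,i=8
  [1] ....# => .  t=1,i=3
  [0] ..... => #  t=1,i=9
  bits 00000011101011000011000011111101 = 61616381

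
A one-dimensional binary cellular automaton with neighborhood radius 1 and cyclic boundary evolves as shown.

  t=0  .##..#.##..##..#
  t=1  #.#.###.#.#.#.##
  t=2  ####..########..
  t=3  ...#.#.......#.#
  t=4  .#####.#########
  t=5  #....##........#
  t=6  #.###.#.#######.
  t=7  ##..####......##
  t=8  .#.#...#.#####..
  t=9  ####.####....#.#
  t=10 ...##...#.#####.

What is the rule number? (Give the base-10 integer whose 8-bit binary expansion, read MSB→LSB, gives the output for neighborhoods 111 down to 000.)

  [7] ### => .  t=1,i=5
  [6] ##. => #  t=0,i=2
  [5] #.# => #  t=0,i=0
  [4] #.. => .  t=0,i=3
  [3] .## => .  t=0,i=1
  [2] .#. => #  t=0,i=5
  [1] ..# => #  t=0,i=4
  [0] ... => #  t=3,i=1
  bits 01100111 = 103

103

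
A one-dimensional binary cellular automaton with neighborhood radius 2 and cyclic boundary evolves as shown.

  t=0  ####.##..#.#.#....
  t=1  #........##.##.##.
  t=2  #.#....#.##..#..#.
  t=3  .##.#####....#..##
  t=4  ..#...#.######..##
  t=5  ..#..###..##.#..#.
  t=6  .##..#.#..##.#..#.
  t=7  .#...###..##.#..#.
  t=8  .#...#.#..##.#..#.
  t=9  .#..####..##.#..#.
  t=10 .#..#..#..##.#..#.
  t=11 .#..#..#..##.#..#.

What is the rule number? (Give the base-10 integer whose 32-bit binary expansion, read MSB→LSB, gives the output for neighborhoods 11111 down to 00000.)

2433821942

  #####|#  b31=1 t=3,i=6
  ####.|.  b30=0 t=0,i=2
  ###.#|.  b29=0 t=0,i=3
  ###..|#  b28=1 t=3,i=8
  ##.##|.  b27=0 t=0,i=4
  ##.#.|.  b26=0 t=1,i=17
  ##..#|.  b25=0 t=0,i=7
  ##...|#  b24=1 t=3,i=9
  #.###|.  b23=0 t=3,i=4
  #.##.|.  b22=0 t=0,i=5
  #.#.#|.  b21=0 t=0,i=11
  #.#..|#  b20=1 t=0,i=13
  #..##|.  b19=0 t=3,i=15
  #..#.|.  b18=0 t=0,i=8
  #...#|.  b17=0 t=4,i=4
  #....|#  b16=1 t=0,i=15
  .####|.  b15=0 t=0,i=1
  .###.|.  b14=0 t=5,i=6
  .##.#|#  b13=1 t=1,i=10
  .##..|.  b12=0 t=0,i=6
  .#.##|#  b11=1 t=2,i=8
  .#.#.|#  b10=1 t=0,i=10
  .#..#|.  b9=0 t=2,i=14
  .#...|.  b8=0 t=0,i=14
  ..###|#  b7=1 t=0,i=0
  ..##.|#  b6=1 t=1,i=9
  ..#.#|#  b5=1 t=0,i=9
  ..#..|#  b4=1 t=2,i=13
  ...##|.  b3=0 t=0,i=17
  ...#.|#  b2=1 t=2,i=6
  ....#|#  b1=1 t=0,i=16
  .....|.  b0=0 t=1,i=3
  bits 10010001000100010010110011110110 = 2433821942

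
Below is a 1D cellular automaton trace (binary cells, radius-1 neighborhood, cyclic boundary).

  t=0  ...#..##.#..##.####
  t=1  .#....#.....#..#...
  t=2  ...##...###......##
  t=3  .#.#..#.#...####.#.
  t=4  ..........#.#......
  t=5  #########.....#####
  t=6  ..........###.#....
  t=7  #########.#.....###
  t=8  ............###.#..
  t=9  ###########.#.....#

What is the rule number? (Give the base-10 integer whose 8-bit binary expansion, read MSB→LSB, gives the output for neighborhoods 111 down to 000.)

  ### -> .   bit 7 = 0  t=0,i=16
  ##. -> .   bit 6 = 0  t=0,i=7
  #.# -> .   bit 5 = 0  t=0,i=8
  #.. -> .   bit 4 = 0  t=0,i=0
  .## -> #   bit 3 = 1  t=0,i=6
  .#. -> .   bit 2 = 0  t=0,i=3
  ..# -> .   bit 1 = 0  t=0,i=2
  ... -> #   bit 0 = 1  t=0,i=1
  bits 00001001 = 9

9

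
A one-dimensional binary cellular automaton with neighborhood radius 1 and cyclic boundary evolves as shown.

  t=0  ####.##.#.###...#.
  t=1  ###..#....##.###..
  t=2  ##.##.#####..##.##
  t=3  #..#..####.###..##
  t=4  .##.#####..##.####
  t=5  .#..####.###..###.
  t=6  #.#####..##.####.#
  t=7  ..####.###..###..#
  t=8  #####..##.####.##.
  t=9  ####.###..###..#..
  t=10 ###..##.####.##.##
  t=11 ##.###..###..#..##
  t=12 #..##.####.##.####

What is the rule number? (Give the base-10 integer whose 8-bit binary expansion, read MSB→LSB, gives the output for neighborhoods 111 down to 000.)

155

  [7] ### => #  t=0,i=1
  [6] ##. => .  t=0,i=3
  [5] #.# => .  t=0,i=4
  [4] #.. => #  t=0,i=13
  [3] .## => #  t=0,i=0
  [2] .#. => .  t=0,i=8
  [1] ..# => #  t=0,i=15
  [0] ... => #  t=0,i=14
  bits 10011011 = 155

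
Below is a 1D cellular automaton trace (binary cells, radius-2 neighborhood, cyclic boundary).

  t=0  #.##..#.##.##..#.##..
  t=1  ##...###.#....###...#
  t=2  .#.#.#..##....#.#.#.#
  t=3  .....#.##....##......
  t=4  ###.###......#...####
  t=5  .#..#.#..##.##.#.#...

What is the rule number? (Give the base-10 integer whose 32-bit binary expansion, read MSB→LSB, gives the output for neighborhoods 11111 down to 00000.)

1419651317

  nb #####: next=.  (t=4,i=0, bit31=0)
  nb ####.: next=#  (t=4,i=1, bit30=1)
  nb ###.#: next=.  (t=1,i=7, bit29=0)
  nb ###..: next=#  (t=1,i=1, bit28=1)
  nb ##.##: next=.  (t=0,i=10, bit27=0)
  nb ##.#.: next=#  (t=1,i=8, bit26=1)
  nb ##..#: next=.  (t=0,i=4, bit25=0)
  nb ##...: next=.  (t=1,i=2, bit24=0)
  nb #.###: next=#  (t=4,i=4, bit23=1)
  nb #.##.: next=.  (t=0,i=2, bit22=0)
  nb #.#.#: next=.  (t=2,i=1, bit21=0)
  nb #.#..: next=#  (t=1,i=9, bit20=1)
  nb #..##: next=#  (t=2,i=7, bit19=1)
  nb #..#.: next=#  (t=0,i=5, bit18=1)
  nb #...#: next=#  (t=1,i=3, bit17=1)
  nb #....: next=.  (t=1,i=11, bit16=0)
  nb .####: next=.  (t=4,i=18, bit15=0)
  nb .###.: next=.  (t=1,i=0, bit14=0)
  nb .##.#: next=#  (t=0,i=9, bit13=1)
  nb .##..: next=.  (t=0,i=3, bit12=0)
  nb .#.##: next=#  (t=0,i=1, bit11=1)
  nb .#.#.: next=.  (t=2,i=0, bit10=0)
  nb .#..#: next=.  (t=2,i=6, bit9=0)
  nb .#...: next=.  (t=1,i=10, bit8=0)
  nb ..###: next=#  (t=1,i=5, bit7=1)
  nb ..##.: next=#  (t=2,i=8, bit6=1)
  nb ..#.#: next=#  (t=0,i=0, bit5=1)
  nb ..#..: next=#  (t=4,i=13, bit4=1)
  nb ...##: next=.  (t=1,i=4, bit3=0)
  nb ...#.: next=#  (t=2,i=13, bit2=1)
  nb ....#: next=.  (t=1,i=12, bit1=0)
  nb .....: next=#  (t=3,i=0, bit0=1)
  bits 01010100100111100010100011110101 = 1419651317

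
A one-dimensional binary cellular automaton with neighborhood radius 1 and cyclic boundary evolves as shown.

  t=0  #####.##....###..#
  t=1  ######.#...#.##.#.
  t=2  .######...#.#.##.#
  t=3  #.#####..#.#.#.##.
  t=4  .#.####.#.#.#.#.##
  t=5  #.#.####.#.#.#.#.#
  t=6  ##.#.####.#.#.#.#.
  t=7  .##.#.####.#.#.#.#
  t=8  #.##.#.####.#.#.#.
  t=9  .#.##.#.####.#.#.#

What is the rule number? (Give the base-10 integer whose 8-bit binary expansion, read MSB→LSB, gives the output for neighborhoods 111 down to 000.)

226

  nb ###: next=#  (t=0,i=0, bit7=1)
  nb ##.: next=#  (t=0,i=4, bit6=1)
  nb #.#: next=#  (t=0,i=5, bit5=1)
  nb #..: next=.  (t=0,i=8, bit4=0)
  nb .##: next=.  (t=0,i=6, bit3=0)
  nb .#.: next=.  (t=1,i=7, bit2=0)
  nb ..#: next=#  (t=0,i=11, bit1=1)
  nb ...: next=.  (t=0,i=9, bit0=0)
  bits 11100010 = 226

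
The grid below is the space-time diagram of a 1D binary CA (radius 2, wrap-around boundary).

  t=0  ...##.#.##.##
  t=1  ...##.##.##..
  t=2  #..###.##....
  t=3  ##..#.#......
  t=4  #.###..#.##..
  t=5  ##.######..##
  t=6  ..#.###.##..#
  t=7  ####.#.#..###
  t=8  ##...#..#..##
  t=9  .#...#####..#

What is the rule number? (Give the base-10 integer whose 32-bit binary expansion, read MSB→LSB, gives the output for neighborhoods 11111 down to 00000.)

2586110833

  #####|#  b31=1 t=5,i=5
  ####.|.  b30=0 t=5,i=0
  ###.#|.  b29=0 t=2,i=5
  ###..|#  b28=1 t=4,i=4
  ##.##|#  b27=1 t=0,i=10
  ##.#.|.  b26=0 t=0,i=5
  ##..#|#  b25=1 t=3,i=2
  ##...|.  b24=0 t=0,i=0
  #.###|.  b23=0 t=4,i=2
  #.##.|.  b22=0 t=0,i=8
  #.#.#|#  b21=1 t=0,i=6
  #.#..|.  b20=0 t=3,i=6
  #..##|.  b19=0 t=2,i=2
  #..#.|#  b18=1 t=3,i=3
  #...#|.  b17=0 t=0,i=1
  #....|.  b16=0 t=1,i=12
  .####|#  b15=1 t=5,i=4
  .###.|#  b14=1 t=2,i=4
  .##.#|#  b13=1 t=0,i=4
  .##..|.  b12=0 t=0,i=12
  .#.##|#  b11=1 t=0,i=7
  .#.#.|.  b10=0 t=3,i=5
  .#..#|#  b9=1 t=2,i=1
  .#...|#  b8=1 t=3,i=7
  ..###|.  b7=0 t=2,i=3
  ..##.|#  b6=1 t=0,i=3
  ..#.#|#  b5=1 t=3,i=4
  ..#..|#  b4=1 t=2,i=0
  ...##|.  b3=0 t=0,i=2
  ...#.|.  b2=0 t=2,i=12
  ....#|.  b1=0 t=1,i=1
  .....|#  b0=1 t=1,i=0
  bits 10011010001001001110101101110001 = 2586110833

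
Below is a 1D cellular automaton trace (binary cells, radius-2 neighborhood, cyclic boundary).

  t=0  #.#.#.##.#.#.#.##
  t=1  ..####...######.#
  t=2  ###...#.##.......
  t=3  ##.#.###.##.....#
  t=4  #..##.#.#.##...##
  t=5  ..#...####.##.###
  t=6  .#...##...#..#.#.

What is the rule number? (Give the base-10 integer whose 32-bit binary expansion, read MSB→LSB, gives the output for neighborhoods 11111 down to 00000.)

153902764

  [31] ##### => .  t=1,i=11
  [30] ####. => .  t=1,i=4
  [29] ###.# => .  t=0,i=0
  [28] ###.. => .  t=1,i=5
  [27] ##.## => #  t=3,i=8
  [26] ##.#. => .  t=0,i=1
  [25] ##..# => .  t=4,i=1
  [24] ##... => #  t=1,i=6
  [23] #.### => .  t=0,i=15
  [22] #.##. => .  t=0,i=6
  [21] #.#.# => #  t=0,i=2
  [20] #.#.. => .  t=1,i=16
  [19] #..## => #  t=1,i=1
  [18] #..#. => #  t=5,i=1
  [17] #...# => .  t=1,i=7
  [16] #.... => .  t=2,i=11
  [15] .#### => .  t=1,i=3
  [14] .###. => #  t=0,i=16
  [13] .##.# => .  t=0,i=7
  [12] .##.. => #  t=2,i=9
  [11] .#.## => #  t=0,i=5
  [10] .#.#. => #  t=0,i=3
  [9] .#..# => #  t=1,i=0
  [8] .#... => .  t=5,i=3
  [7] ..### => #  t=1,i=2
  [6] ..##. => .  t=4,i=3
  [5] ..#.# => #  t=2,i=6
  [4] ..#.. => .  t=5,i=2
  [3] ...## => #  t=1,i=8
  [2] ...#. => #  t=2,i=5
  [1] ....# => .  t=2,i=15
  [0] ..... => .  t=2,i=12
  bits 00001001001011000101111010101100 = 153902764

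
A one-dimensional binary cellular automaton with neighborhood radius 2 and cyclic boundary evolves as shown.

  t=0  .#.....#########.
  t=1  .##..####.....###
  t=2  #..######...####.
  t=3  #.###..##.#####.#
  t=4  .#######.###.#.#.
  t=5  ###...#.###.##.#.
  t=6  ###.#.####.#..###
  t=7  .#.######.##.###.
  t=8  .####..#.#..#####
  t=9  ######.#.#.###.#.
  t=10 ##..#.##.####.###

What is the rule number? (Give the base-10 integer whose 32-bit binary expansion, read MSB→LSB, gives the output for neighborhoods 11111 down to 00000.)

1589299706

  #####|.  b31=0 t=0,i=9
  ####.|#  b30=1 t=0,i=14
  ###.#|.  b29=0 t=1,i=16
  ###..|#  b28=1 t=0,i=15
  ##.##|#  b27=1 t=1,i=0
  ##.#.|#  b26=1 t=2,i=16
  ##..#|#  b25=1 t=0,i=16
  ##...|.  b24=0 t=1,i=9
  #.###|#  b23=1 t=3,i=2
  #.##.|.  b22=0 t=1,i=1
  #.#.#|#  b21=1 t=4,i=13
  #.#..|#  b20=1 t=2,i=0
  #..##|#  b19=1 t=1,i=4
  #..#.|.  b18=0 t=0,i=0
  #...#|#  b17=1 t=2,i=10
  #....|.  b16=0 t=0,i=3
  .####|#  b15=1 t=0,i=8
  .###.|#  b14=1 t=1,i=15
  .##.#|.  b13=0 t=3,i=0
  .##..|.  b12=0 t=1,i=2
  .#.##|#  b11=1 t=5,i=7
  .#.#.|.  b10=0 t=4,i=14
  .#..#|.  b9=0 t=2,i=1
  .#...|#  b8=1 t=0,i=2
  ..###|#  b7=1 t=0,i=7
  ..##.|#  b6=1 t=3,i=7
  ..#.#|#  b5=1 t=5,i=6
  ..#..|#  b4=1 t=0,i=1
  ...##|#  b3=1 t=0,i=6
  ...#.|.  b2=0 t=5,i=5
  ....#|#  b1=1 t=0,i=5
  .....|.  b0=0 t=0,i=4
  bits 01011110101110101100100111111010 = 1589299706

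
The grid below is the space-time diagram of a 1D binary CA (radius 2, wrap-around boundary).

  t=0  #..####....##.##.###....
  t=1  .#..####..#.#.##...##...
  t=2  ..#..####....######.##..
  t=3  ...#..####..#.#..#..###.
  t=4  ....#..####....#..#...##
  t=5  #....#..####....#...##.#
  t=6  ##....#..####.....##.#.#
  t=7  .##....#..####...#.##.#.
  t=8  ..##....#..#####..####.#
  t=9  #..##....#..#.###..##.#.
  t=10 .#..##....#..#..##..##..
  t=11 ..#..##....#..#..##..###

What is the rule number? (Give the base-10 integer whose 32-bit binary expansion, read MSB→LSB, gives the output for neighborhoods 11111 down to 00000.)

1463990792

  nb #####: next=.  (t=2,i=15, bit31=0)
  nb ####.: next=#  (t=0,i=5, bit30=1)
  nb ###.#: next=.  (t=2,i=18, bit29=0)
  nb ###..: next=#  (t=0,i=6, bit28=1)
  nb ##.##: next=.  (t=0,i=13, bit27=0)
  nb ##.#.: next=#  (t=6,i=20, bit26=1)
  nb ##..#: next=#  (t=1,i=8, bit25=1)
  nb ##...: next=#  (t=0,i=7, bit24=1)
  nb #.###: next=.  (t=0,i=17, bit23=0)
  nb #.##.: next=#  (t=0,i=14, bit22=1)
  nb #.#.#: next=.  (t=1,i=12, bit21=0)
  nb #.#..: next=.  (t=3,i=14, bit20=0)
  nb #..##: next=.  (t=0,i=2, bit19=0)
  nb #..#.: next=.  (t=1,i=9, bit18=0)
  nb #...#: next=#  (t=1,i=17, bit17=1)
  nb #....: next=.  (t=0,i=8, bit16=0)
  nb .####: next=#  (t=0,i=4, bit15=1)
  nb .###.: next=.  (t=0,i=18, bit14=0)
  nb .##.#: next=#  (t=0,i=12, bit13=1)
  nb .##..: next=#  (t=1,i=15, bit12=1)
  nb .#.##: next=#  (t=1,i=13, bit11=1)
  nb .#.#.: next=.  (t=1,i=11, bit10=0)
  nb .#..#: next=#  (t=0,i=1, bit9=1)
  nb .#...: next=.  (t=4,i=19, bit8=0)
  nb ..###: next=.  (t=0,i=3, bit7=0)
  nb ..##.: next=.  (t=0,i=11, bit6=0)
  nb ..#.#: next=.  (t=1,i=10, bit5=0)
  nb ..#..: next=.  (t=0,i=0, bit4=0)
  nb ...##: next=#  (t=0,i=10, bit3=1)
  nb ...#.: next=.  (t=0,i=23, bit2=0)
  nb ....#: next=.  (t=0,i=9, bit1=0)
  nb .....: next=.  (t=6,i=15, bit0=0)
  bits 01010111010000101011101000001000 = 1463990792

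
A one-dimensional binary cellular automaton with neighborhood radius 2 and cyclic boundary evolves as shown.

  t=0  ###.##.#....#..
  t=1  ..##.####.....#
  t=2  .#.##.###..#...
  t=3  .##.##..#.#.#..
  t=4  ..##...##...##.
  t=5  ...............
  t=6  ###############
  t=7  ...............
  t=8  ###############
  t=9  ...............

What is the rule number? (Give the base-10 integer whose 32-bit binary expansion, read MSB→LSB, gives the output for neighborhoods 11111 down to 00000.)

  ##### -> .   bit 31 = 0  t=6,i=0
  ####. -> #   bit 30 = 1  t=1,i=7
  ###.# -> #   bit 29 = 1  t=0,i=2
  ###.. -> #   bit 28 = 1  t=1,i=8
  ##.## -> #   bit 27 = 1  t=0,i=3
  ##.#. -> #   bit 26 = 1  t=0,i=6
  ##..# -> .   bit 25 = 0  t=2,i=9
  ##... -> .   bit 24 = 0  t=1,i=9
  #.### -> .   bit 23 = 0  t=1,i=5
  #.##. -> .   bit 22 = 0  t=0,i=4
  #.#.# -> .   bit 21 = 0  t=3,i=10
  #.#.. -> #   bit 20 = 1  t=0,i=7
  #..## -> #   bit 19 = 1  t=0,i=14
  #..#. -> #   bit 18 = 1  t=2,i=10
  #...# -> .   bit 17 = 0  t=3,i=14
  #.... -> .   bit 16 = 0  t=0,i=9
  .#### -> #   bit 15 = 1  t=1,i=6
  .###. -> .   bit 14 = 0  t=0,i=1
  .##.# -> #   bit 13 = 1  t=0,i=5
  .##.. -> .   bit 12 = 0  t=3,i=5
  .#.## -> #   bit 11 = 1  t=2,i=2
  .#.#. -> .   bit 10 = 0  t=3,i=9
  .#..# -> .   bit 9 = 0  t=0,i=13
  .#... -> #   bit 8 = 1  t=0,i=8
  ..### -> .   bit 7 = 0  t=0,i=0
  ..##. -> .   bit 6 = 0  t=1,i=2
  ..#.# -> #   bit 5 = 1  t=2,i=1
  ..#.. -> .   bit 4 = 0  t=0,i=12
  ...## -> .   bit 3 = 0  t=3,i=0
  ...#. -> .   bit 2 = 0  t=0,i=11
  ....# -> .   bit 1 = 0  t=0,i=10
  ..... -> #   bit 0 = 1  t=1,i=11
  bits 01111100000111001010100100100001 = 2082253089

2082253089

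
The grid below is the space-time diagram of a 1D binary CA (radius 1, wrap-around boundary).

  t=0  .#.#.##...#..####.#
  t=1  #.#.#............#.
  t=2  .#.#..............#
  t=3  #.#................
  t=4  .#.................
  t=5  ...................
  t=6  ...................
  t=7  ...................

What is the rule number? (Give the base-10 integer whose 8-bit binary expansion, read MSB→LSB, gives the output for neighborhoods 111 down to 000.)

  nb ###: next=.  (t=0,i=14, bit7=0)
  nb ##.: next=.  (t=0,i=6, bit6=0)
  nb #.#: next=#  (t=0,i=0, bit5=1)
  nb #..: next=.  (t=0,i=7, bit4=0)
  nb .##: next=.  (t=0,i=5, bit3=0)
  nb .#.: next=.  (t=0,i=1, bit2=0)
  nb ..#: next=.  (t=0,i=9, bit1=0)
  nb ...: next=.  (t=0,i=8, bit0=0)
  bits 00100000 = 32

32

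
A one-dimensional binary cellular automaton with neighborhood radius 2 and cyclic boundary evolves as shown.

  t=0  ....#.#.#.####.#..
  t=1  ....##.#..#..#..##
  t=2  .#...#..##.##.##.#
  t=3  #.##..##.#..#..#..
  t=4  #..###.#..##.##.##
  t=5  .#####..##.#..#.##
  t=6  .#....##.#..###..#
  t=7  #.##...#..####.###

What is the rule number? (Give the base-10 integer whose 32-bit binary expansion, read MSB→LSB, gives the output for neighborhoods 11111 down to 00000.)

  nb #####: next=.  (t=5,i=3, bit31=0)
  nb ####.: next=.  (t=0,i=12, bit30=0)
  nb ###.#: next=#  (t=0,i=13, bit29=1)
  nb ###..: next=.  (t=4,i=0, bit28=0)
  nb ##.##: next=.  (t=2,i=10, bit27=0)
  nb ##.#.: next=.  (t=0,i=14, bit26=0)
  nb ##..#: next=#  (t=3,i=4, bit25=1)
  nb ##...: next=.  (t=1,i=0, bit24=0)
  nb #.###: next=#  (t=0,i=10, bit23=1)
  nb #.##.: next=.  (t=2,i=11, bit22=0)
  nb #.#.#: next=.  (t=0,i=6, bit21=0)
  nb #.#..: next=.  (t=0,i=15, bit20=0)
  nb #..##: next=#  (t=1,i=15, bit19=1)
  nb #..#.: next=#  (t=1,i=9, bit18=1)
  nb #...#: next=#  (t=2,i=3, bit17=1)
  nb #....: next=#  (t=0,i=17, bit16=1)
  nb .####: next=.  (t=0,i=11, bit15=0)
  nb .###.: next=#  (t=4,i=4, bit14=1)
  nb .##.#: next=#  (t=1,i=5, bit13=1)
  nb .##..: next=#  (t=1,i=17, bit12=1)
  nb .#.##: next=.  (t=0,i=9, bit11=0)
  nb .#.#.: next=#  (t=0,i=5, bit10=1)
  nb .#..#: next=#  (t=1,i=8, bit9=1)
  nb .#...: next=#  (t=0,i=16, bit8=1)
  nb ..###: next=#  (t=4,i=3, bit7=1)
  nb ..##.: next=.  (t=1,i=4, bit6=0)
  nb ..#.#: next=#  (t=0,i=4, bit5=1)
  nb ..#..: next=.  (t=1,i=10, bit4=0)
  nb ...##: next=.  (t=1,i=3, bit3=0)
  nb ...#.: next=.  (t=0,i=3, bit2=0)
  nb ....#: next=.  (t=0,i=2, bit1=0)
  nb .....: next=.  (t=0,i=0, bit0=0)
  bits 00100010100011110111011110100000 = 579827616

579827616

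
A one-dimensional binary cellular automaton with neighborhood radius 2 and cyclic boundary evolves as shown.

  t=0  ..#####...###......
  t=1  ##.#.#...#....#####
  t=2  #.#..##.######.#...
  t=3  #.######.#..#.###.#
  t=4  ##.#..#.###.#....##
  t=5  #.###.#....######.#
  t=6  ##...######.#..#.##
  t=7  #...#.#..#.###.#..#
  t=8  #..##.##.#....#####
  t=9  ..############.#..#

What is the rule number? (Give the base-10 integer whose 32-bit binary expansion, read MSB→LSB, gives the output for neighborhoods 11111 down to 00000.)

1280947071

  #####|.  b31=0 t=0,i=4
  ####.|#  b30=1 t=0,i=5
  ###.#|.  b29=0 t=1,i=1
  ###..|.  b28=0 t=0,i=6
  ##.##|#  b27=1 t=2,i=7
  ##.#.|#  b26=1 t=1,i=2
  ##..#|.  b25=0 t=8,i=1
  ##...|.  b24=0 t=0,i=7
  #.###|.  b23=0 t=2,i=8
  #.##.|#  b22=1 t=3,i=18
  #.#.#|.  b21=0 t=1,i=3
  #.#..|#  b20=1 t=1,i=5
  #..##|#  b19=1 t=2,i=4
  #..#.|.  b18=0 t=3,i=11
  #...#|.  b17=0 t=0,i=8
  #....|#  b16=1 t=0,i=14
  .####|#  b15=1 t=0,i=3
  .###.|.  b14=0 t=0,i=11
  .##.#|#  b13=1 t=2,i=6
  .##..|#  b12=1 t=7,i=0
  .#.##|.  b11=0 t=3,i=13
  .#.#.|.  b10=0 t=1,i=4
  .#..#|#  b9=1 t=2,i=3
  .#...|#  b8=1 t=1,i=6
  ..###|.  b7=0 t=0,i=2
  ..##.|#  b6=1 t=2,i=5
  ..#.#|#  b5=1 t=2,i=0
  ..#..|#  b4=1 t=1,i=9
  ...##|#  b3=1 t=0,i=1
  ...#.|#  b2=1 t=1,i=8
  ....#|#  b1=1 t=0,i=0
  .....|#  b0=1 t=0,i=15
  bits 01001100010110011011001101111111 = 1280947071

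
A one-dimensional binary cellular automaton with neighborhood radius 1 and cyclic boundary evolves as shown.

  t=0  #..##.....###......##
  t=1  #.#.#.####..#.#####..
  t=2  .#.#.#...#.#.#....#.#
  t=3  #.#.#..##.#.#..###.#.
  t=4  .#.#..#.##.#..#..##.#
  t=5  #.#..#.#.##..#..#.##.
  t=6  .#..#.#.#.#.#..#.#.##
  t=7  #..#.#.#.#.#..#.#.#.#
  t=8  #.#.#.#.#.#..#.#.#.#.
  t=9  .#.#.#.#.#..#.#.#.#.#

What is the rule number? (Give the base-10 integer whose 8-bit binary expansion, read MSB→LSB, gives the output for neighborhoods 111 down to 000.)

  ### -> .   bit 7 = 0  t=0,i=11
  ##. -> #   bit 6 = 1  t=0,i=0
  #.# -> #   bit 5 = 1  t=1,i=1
  #.. -> .   bit 4 = 0  t=0,i=1
  .## -> .   bit 3 = 0  t=0,i=3
  .#. -> .   bit 2 = 0  t=1,i=0
  ..# -> #   bit 1 = 1  t=0,i=2
  ... -> #   bit 0 = 1  t=0,i=6
  bits 01100011 = 99

99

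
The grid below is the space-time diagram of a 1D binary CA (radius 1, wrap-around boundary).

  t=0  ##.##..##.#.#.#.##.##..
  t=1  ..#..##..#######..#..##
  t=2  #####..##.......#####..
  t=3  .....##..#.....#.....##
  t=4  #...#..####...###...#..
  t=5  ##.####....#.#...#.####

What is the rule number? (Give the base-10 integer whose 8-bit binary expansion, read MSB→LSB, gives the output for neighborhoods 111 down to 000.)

54

  ### -> .   bit 7 = 0  t=1,i=10
  ##. -> .   bit 6 = 0  t=0,i=1
  #.# -> #   bit 5 = 1  t=0,i=2
  #.. -> #   bit 4 = 1  t=0,i=5
  .## -> .   bit 3 = 0  t=0,i=0
  .#. -> #   bit 2 = 1  t=0,i=10
  ..# -> #   bit 1 = 1  t=0,i=6
  ... -> .   bit 0 = 0  t=2,i=10
  bits 00110110 = 54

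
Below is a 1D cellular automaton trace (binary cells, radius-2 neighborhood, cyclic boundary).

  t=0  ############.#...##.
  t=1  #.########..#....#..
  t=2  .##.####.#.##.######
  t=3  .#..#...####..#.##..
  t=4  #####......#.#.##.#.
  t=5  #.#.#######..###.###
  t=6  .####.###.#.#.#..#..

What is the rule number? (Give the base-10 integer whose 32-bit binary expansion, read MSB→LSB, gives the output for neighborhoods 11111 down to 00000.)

  ##### -> #   bit 31 = 1  t=0,i=2
  ####. -> .   bit 30 = 0  t=0,i=10
  ###.# -> .   bit 29 = 0  t=0,i=11
  ###.. -> #   bit 28 = 1  t=1,i=9
  ##.## -> .   bit 27 = 0  t=0,i=19
  ##.#. -> #   bit 26 = 1  t=0,i=12
  ##..# -> .   bit 25 = 0  t=1,i=10
  ##... -> #   bit 24 = 1  t=3,i=18
  #.### -> #   bit 23 = 1  t=0,i=0
  #.##. -> #   bit 22 = 1  t=2,i=1
  #.#.# -> #   bit 21 = 1  t=2,i=9
  #.#.. -> .   bit 20 = 0  t=0,i=13
  #..## -> #   bit 19 = 1  t=5,i=12
  #..#. -> #   bit 18 = 1  t=1,i=11
  #...# -> .   bit 17 = 0  t=0,i=15
  #.... -> #   bit 16 = 1  t=1,i=14
  .#### -> .   bit 15 = 0  t=0,i=1
  .###. -> #   bit 14 = 1  t=5,i=14
  .##.# -> .   bit 13 = 0  t=0,i=18
  .##.. -> .   bit 12 = 0  t=3,i=17
  .#.## -> #   bit 11 = 1  t=1,i=1
  .#.#. -> .   bit 10 = 0  t=4,i=12
  .#..# -> #   bit 9 = 1  t=1,i=18
  .#... -> .   bit 8 = 0  t=0,i=14
  ..### -> .   bit 7 = 0  t=3,i=8
  ..##. -> #   bit 6 = 1  t=0,i=17
  ..#.# -> .   bit 5 = 0  t=1,i=0
  ..#.. -> #   bit 4 = 1  t=1,i=12
  ...## -> .   bit 3 = 0  t=0,i=16
  ...#. -> #   bit 2 = 1  t=1,i=16
  ....# -> #   bit 1 = 1  t=1,i=15
  ..... -> #   bit 0 = 1  t=4,i=7
  bits 10010101111011010100101001010111 = 2515356247

2515356247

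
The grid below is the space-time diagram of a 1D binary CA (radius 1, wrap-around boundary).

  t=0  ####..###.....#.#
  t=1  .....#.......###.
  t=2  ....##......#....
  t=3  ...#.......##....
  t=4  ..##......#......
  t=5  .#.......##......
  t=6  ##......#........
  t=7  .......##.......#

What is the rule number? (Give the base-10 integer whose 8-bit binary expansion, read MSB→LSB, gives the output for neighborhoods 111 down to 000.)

38

  ### -> .   bit 7 = 0  t=0,i=0
  ##. -> .   bit 6 = 0  t=0,i=3
  #.# -> #   bit 5 = 1  t=0,i=15
  #.. -> .   bit 4 = 0  t=0,i=4
  .## -> .   bit 3 = 0  t=0,i=6
  .#. -> #   bit 2 = 1  t=0,i=14
  ..# -> #   bit 1 = 1  t=0,i=5
  ... -> .   bit 0 = 0  t=0,i=10
  bits 00100110 = 38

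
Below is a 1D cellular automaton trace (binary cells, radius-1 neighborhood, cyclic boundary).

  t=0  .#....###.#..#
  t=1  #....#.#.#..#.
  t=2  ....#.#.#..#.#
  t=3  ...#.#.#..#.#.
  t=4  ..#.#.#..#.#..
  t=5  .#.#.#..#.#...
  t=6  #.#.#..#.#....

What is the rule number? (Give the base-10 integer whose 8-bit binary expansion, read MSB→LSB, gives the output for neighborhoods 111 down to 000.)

  nb ###: next=#  (t=0,i=7, bit7=1)
  nb ##.: next=.  (t=0,i=8, bit6=0)
  nb #.#: next=#  (t=0,i=0, bit5=1)
  nb #..: next=.  (t=0,i=2, bit4=0)
  nb .##: next=.  (t=0,i=6, bit3=0)
  nb .#.: next=.  (t=0,i=1, bit2=0)
  nb ..#: next=#  (t=0,i=5, bit1=1)
  nb ...: next=.  (t=0,i=3, bit0=0)
  bits 10100010 = 162

162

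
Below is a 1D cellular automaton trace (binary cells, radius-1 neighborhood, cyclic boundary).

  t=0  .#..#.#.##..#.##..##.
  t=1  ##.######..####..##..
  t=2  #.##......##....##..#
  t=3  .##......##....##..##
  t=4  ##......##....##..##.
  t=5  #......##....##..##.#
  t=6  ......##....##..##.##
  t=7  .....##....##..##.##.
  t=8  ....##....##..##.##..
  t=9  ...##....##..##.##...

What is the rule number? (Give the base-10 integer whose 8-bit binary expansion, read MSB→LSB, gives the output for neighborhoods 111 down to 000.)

  [7] ### => .  t=1,i=4
  [6] ##. => .  t=0,i=9
  [5] #.# => #  t=0,i=5
  [4] #.. => .  t=0,i=2
  [3] .## => #  t=0,i=8
  [2] .#. => #  t=0,i=1
  [1] ..# => #  t=0,i=0
  [0] ... => .  t=2,i=5
  bits 00101110 = 46

46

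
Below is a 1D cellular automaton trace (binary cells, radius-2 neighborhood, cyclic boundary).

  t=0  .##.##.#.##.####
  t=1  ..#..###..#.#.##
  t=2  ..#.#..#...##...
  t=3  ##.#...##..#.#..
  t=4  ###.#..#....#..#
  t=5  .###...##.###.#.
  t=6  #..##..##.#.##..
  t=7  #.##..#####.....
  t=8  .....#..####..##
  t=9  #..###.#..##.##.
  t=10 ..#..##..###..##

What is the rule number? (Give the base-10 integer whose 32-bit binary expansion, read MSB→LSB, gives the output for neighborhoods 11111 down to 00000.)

  nb #####: next=#  (t=7,i=8, bit31=1)
  nb ####.: next=#  (t=0,i=14, bit30=1)
  nb ###.#: next=#  (t=0,i=15, bit29=1)
  nb ###..: next=#  (t=1,i=7, bit28=1)
  nb ##.##: next=.  (t=0,i=0, bit27=0)
  nb ##.#.: next=#  (t=0,i=6, bit26=1)
  nb ##..#: next=.  (t=1,i=0, bit25=0)
  nb ##...: next=#  (t=2,i=13, bit24=1)
  nb #.###: next=#  (t=0,i=12, bit23=1)
  nb #.##.: next=.  (t=0,i=1, bit22=0)
  nb #.#.#: next=#  (t=0,i=7, bit21=1)
  nb #.#..: next=.  (t=2,i=4, bit20=0)
  nb #..##: next=#  (t=1,i=4, bit19=1)
  nb #..#.: next=.  (t=1,i=1, bit18=0)
  nb #...#: next=.  (t=2,i=9, bit17=0)
  nb #....: next=.  (t=2,i=14, bit16=0)
  nb .####: next=.  (t=0,i=13, bit15=0)
  nb .###.: next=.  (t=1,i=6, bit14=0)
  nb .##.#: next=#  (t=0,i=2, bit13=1)
  nb .##..: next=.  (t=1,i=15, bit12=0)
  nb .#.##: next=.  (t=0,i=8, bit11=0)
  nb .#.#.: next=#  (t=1,i=11, bit10=1)
  nb .#..#: next=.  (t=1,i=3, bit9=0)
  nb .#...: next=#  (t=2,i=8, bit8=1)
  nb ..###: next=.  (t=1,i=5, bit7=0)
  nb ..##.: next=#  (t=2,i=11, bit6=1)
  nb ..#.#: next=.  (t=1,i=10, bit5=0)
  nb ..#..: next=#  (t=1,i=2, bit4=1)
  nb ...##: next=.  (t=2,i=10, bit3=0)
  nb ...#.: next=#  (t=2,i=1, bit2=1)
  nb ....#: next=#  (t=2,i=0, bit1=1)
  nb .....: next=.  (t=2,i=15, bit0=0)
  bits 11110101101010000010010101010110 = 4121437526

4121437526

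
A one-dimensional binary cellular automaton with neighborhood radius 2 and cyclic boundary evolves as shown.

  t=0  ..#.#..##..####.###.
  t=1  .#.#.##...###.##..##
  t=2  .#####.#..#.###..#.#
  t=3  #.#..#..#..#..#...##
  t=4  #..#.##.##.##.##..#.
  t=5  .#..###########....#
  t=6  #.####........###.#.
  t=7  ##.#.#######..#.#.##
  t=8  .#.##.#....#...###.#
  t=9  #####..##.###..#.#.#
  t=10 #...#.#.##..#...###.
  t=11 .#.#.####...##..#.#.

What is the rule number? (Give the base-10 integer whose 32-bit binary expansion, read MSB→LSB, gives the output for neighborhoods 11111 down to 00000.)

963227541

  [31] ##### => .  t=2,i=3
  [30] ####. => .  t=0,i=13
  [29] ###.# => #  t=0,i=14
  [28] ###.. => #  t=0,i=18
  [27] ##.## => #  t=0,i=15
  [26] ##.#. => .  t=1,i=0
  [25] ##..# => .  t=0,i=9
  [24] ##... => #  t=0,i=19
  [23] #.### => .  t=0,i=16
  [22] #.##. => #  t=1,i=5
  [21] #.#.# => #  t=1,i=1
  [20] #.#.. => .  t=0,i=4
  [19] #..## => #  t=0,i=6
  [18] #..#. => .  t=2,i=9
  [17] #...# => .  t=0,i=0
  [16] #.... => #  t=5,i=16
  [15] .#### => #  t=0,i=12
  [14] .###. => .  t=0,i=17
  [13] .##.# => #  t=1,i=19
  [12] .##.. => .  t=0,i=8
  [11] .#.## => #  t=1,i=4
  [10] .#.#. => #  t=0,i=3
  [9] .#..# => #  t=0,i=5
  [8] .#... => #  t=3,i=15
  [7] ..### => #  t=0,i=11
  [6] ..##. => .  t=0,i=7
  [5] ..#.# => .  t=0,i=2
  [4] ..#.. => #  t=3,i=5
  [3] ...## => .  t=1,i=9
  [2] ...#. => #  t=0,i=1
  [1] ....# => .  t=5,i=17
  [0] ..... => #  t=6,i=8
  bits 00111001011010011010111110010101 = 963227541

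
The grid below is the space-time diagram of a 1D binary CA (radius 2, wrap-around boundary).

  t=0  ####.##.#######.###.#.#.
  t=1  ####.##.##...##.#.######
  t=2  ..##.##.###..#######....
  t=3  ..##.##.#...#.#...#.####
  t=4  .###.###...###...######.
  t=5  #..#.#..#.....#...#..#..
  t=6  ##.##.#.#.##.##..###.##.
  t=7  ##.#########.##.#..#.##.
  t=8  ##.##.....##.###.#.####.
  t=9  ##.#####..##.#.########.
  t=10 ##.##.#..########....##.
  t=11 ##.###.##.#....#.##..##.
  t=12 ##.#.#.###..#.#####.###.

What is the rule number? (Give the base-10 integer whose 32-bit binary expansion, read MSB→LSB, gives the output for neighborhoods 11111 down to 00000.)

1709817461

  [31] ##### => .  t=0,i=10
  [30] ####. => #  t=0,i=2
  [29] ###.# => #  t=0,i=3
  [28] ###.. => .  t=2,i=10
  [27] ##.## => .  t=0,i=4
  [26] ##.#. => #  t=0,i=19
  [25] ##..# => .  t=2,i=11
  [24] ##... => #  t=1,i=10
  [23] #.### => #  t=0,i=0
  [22] #.##. => #  t=0,i=5
  [21] #.#.# => #  t=0,i=20
  [20] #.#.. => .  t=3,i=8
  [19] #..## => #  t=2,i=12
  [18] #..#. => .  t=5,i=2
  [17] #...# => .  t=1,i=11
  [16] #.... => #  t=2,i=21
  [15] .#### => #  t=0,i=1
  [14] .###. => .  t=0,i=17
  [13] .##.# => #  t=0,i=6
  [12] .##.. => #  t=1,i=9
  [11] .#.## => #  t=0,i=23
  [10] .#.#. => #  t=0,i=21
  [9] .#..# => #  t=5,i=1
  [8] .#... => .  t=3,i=9
  [7] ..### => .  t=2,i=13
  [6] ..##. => #  t=1,i=13
  [5] ..#.# => #  t=3,i=12
  [4] ..#.. => #  t=5,i=0
  [3] ...## => .  t=1,i=12
  [2] ...#. => #  t=3,i=11
  [1] ....# => .  t=2,i=0
  [0] ..... => #  t=2,i=22
  bits 01100101111010011011111001110101 = 1709817461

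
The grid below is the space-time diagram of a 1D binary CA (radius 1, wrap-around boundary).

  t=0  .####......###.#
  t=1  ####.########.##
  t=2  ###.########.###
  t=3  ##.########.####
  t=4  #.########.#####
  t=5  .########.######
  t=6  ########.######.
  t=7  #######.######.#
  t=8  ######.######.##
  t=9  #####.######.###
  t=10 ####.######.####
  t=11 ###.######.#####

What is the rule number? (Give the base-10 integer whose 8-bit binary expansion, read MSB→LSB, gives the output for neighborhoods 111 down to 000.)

191

  ###|#  b7=1 t=0,i=2
  ##.|.  b6=0 t=0,i=4
  #.#|#  b5=1 t=0,i=0
  #..|#  b4=1 t=0,i=5
  .##|#  b3=1 t=0,i=1
  .#.|#  b2=1 t=0,i=15
  ..#|#  b1=1 t=0,i=10
  ...|#  b0=1 t=0,i=6
  bits 10111111 = 191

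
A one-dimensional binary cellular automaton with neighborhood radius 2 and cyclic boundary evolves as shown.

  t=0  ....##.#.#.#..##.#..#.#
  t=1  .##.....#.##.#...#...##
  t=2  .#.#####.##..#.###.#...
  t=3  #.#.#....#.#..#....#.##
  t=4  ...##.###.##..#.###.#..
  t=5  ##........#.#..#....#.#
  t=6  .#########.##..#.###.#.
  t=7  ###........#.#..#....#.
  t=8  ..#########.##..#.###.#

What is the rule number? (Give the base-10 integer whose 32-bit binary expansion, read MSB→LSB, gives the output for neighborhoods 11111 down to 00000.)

  ##### -> .   bit 31 = 0  t=2,i=5
  ####. -> .   bit 30 = 0  t=2,i=6
  ###.# -> .   bit 29 = 0  t=2,i=7
  ###.. -> #   bit 28 = 1  t=5,i=1
  ##.## -> .   bit 27 = 0  t=1,i=0
  ##.#. -> .   bit 26 = 0  t=0,i=6
  ##..# -> #   bit 25 = 1  t=2,i=11
  ##... -> #   bit 24 = 1  t=1,i=3
  #.### -> .   bit 23 = 0  t=2,i=3
  #.##. -> #   bit 22 = 1  t=1,i=1
  #.#.# -> .   bit 21 = 0  t=0,i=7
  #.#.. -> #   bit 20 = 1  t=0,i=11
  #..## -> #   bit 19 = 1  t=0,i=13
  #..#. -> .   bit 18 = 0  t=0,i=19
  #...# -> #   bit 17 = 1  t=1,i=15
  #.... -> #   bit 16 = 1  t=0,i=1
  .#### -> #   bit 15 = 1  t=2,i=4
  .###. -> .   bit 14 = 0  t=2,i=16
  .##.# -> .   bit 13 = 0  t=0,i=5
  .##.. -> .   bit 12 = 0  t=1,i=2
  .#.## -> #   bit 11 = 1  t=1,i=9
  .#.#. -> #   bit 10 = 1  t=0,i=8
  .#..# -> .   bit 9 = 0  t=0,i=12
  .#... -> .   bit 8 = 0  t=0,i=0
  ..### -> #   bit 7 = 1  t=6,i=1
  ..##. -> .   bit 6 = 0  t=0,i=4
  ..#.# -> .   bit 5 = 0  t=0,i=20
  ..#.. -> #   bit 4 = 1  t=1,i=17
  ...## -> .   bit 3 = 0  t=0,i=3
  ...#. -> #   bit 2 = 1  t=1,i=7
  ....# -> #   bit 1 = 1  t=0,i=2
  ..... -> #   bit 0 = 1  t=1,i=5
  bits 00010011010110111000110010010111 = 324766871

324766871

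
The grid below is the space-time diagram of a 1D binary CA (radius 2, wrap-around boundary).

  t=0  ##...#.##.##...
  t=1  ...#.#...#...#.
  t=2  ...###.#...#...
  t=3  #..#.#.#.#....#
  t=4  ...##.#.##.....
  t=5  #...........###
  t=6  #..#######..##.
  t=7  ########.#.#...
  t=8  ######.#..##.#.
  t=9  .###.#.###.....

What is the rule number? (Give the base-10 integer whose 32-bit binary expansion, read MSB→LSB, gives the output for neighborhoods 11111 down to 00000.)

  [31] ##### => #  t=6,i=5
  [30] ####. => .  t=5,i=14
  [29] ###.# => #  t=2,i=5
  [28] ###.. => #  t=5,i=0
  [27] ##.## => #  t=0,i=9
  [26] ##.#. => .  t=2,i=6
  [25] ##..# => .  t=3,i=1
  [24] ##... => .  t=0,i=2
  [23] #.### => .  t=8,i=0
  [22] #.##. => .  t=0,i=7
  [21] #.#.# => .  t=3,i=5
  [20] #.#.. => #  t=1,i=5
  [19] #..## => #  t=6,i=2
  [18] #..#. => .  t=3,i=2
  [17] #...# => #  t=0,i=3
  [16] #.... => .  t=1,i=0
  [15] .#### => #  t=5,i=13
  [14] .###. => .  t=2,i=4
  [13] .##.# => .  t=0,i=8
  [12] .##.. => .  t=0,i=1
  [11] .#.## => .  t=0,i=6
  [10] .#.#. => #  t=1,i=4
  [9] .#..# => #  t=6,i=1
  [8] .#... => .  t=1,i=6
  [7] ..### => #  t=2,i=3
  [6] ..##. => .  t=0,i=0
  [5] ..#.# => #  t=0,i=5
  [4] ..#.. => .  t=1,i=9
  [3] ...## => .  t=0,i=14
  [2] ...#. => .  t=0,i=4
  [1] ....# => .  t=1,i=1
  [0] ..... => #  t=2,i=0
  bits 10111000000110101000011010100001 = 3088746145

3088746145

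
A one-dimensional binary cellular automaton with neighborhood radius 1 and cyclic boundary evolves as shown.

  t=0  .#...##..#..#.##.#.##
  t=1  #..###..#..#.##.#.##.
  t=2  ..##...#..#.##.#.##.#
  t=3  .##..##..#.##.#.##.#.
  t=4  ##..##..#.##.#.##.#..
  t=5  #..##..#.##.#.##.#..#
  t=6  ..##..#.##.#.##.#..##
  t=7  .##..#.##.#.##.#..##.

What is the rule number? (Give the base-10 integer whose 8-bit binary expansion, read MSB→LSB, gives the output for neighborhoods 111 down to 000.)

  [7] ### => .  t=1,i=4
  [6] ##. => .  t=0,i=6
  [5] #.# => #  t=0,i=0
  [4] #.. => .  t=0,i=2
  [3] .## => #  t=0,i=5
  [2] .#. => .  t=0,i=1
  [1] ..# => #  t=0,i=4
  [0] ... => #  t=0,i=3
  bits 00101011 = 43

43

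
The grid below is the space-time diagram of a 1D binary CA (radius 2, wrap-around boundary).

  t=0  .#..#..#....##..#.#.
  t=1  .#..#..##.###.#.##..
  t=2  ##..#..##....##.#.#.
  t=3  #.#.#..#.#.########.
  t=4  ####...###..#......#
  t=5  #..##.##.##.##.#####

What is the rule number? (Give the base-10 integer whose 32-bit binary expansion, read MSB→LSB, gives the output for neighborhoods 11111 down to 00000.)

  ##### -> .   bit 31 = 0  t=3,i=13
  ####. -> .   bit 30 = 0  t=3,i=17
  ###.# -> .   bit 29 = 0  t=1,i=12
  ###.. -> #   bit 28 = 1  t=4,i=3
  ##.## -> .   bit 27 = 0  t=1,i=9
  ##.#. -> #   bit 26 = 1  t=1,i=13
  ##..# -> #   bit 25 = 1  t=0,i=14
  ##... -> #   bit 24 = 1  t=1,i=18
  #.### -> .   bit 23 = 0  t=1,i=10
  #.##. -> #   bit 22 = 1  t=1,i=16
  #.#.# -> #   bit 21 = 1  t=1,i=14
  #.#.. -> .   bit 20 = 0  t=0,i=18
  #..## -> .   bit 19 = 0  t=1,i=6
  #..#. -> .   bit 18 = 0  t=0,i=0
  #...# -> .   bit 17 = 0  t=1,i=19
  #.... -> .   bit 16 = 0  t=0,i=9
  .#### -> #   bit 15 = 1  t=3,i=12
  .###. -> .   bit 14 = 0  t=1,i=11
  .##.# -> #   bit 13 = 1  t=1,i=8
  .##.. -> .   bit 12 = 0  t=0,i=13
  .#.## -> .   bit 11 = 0  t=1,i=15
  .#.#. -> #   bit 10 = 1  t=0,i=17
  .#..# -> .   bit 9 = 0  t=0,i=2
  .#... -> #   bit 8 = 1  t=0,i=8
  ..### -> #   bit 7 = 1  t=4,i=7
  ..##. -> #   bit 6 = 1  t=0,i=12
  ..#.# -> #   bit 5 = 1  t=0,i=16
  ..#.. -> #   bit 4 = 1  t=0,i=1
  ...## -> #   bit 3 = 1  t=0,i=11
  ...#. -> #   bit 2 = 1  t=1,i=0
  ....# -> #   bit 1 = 1  t=0,i=10
  ..... -> #   bit 0 = 1  t=4,i=15
  bits 00010111011000001010010111111111 = 392209919

392209919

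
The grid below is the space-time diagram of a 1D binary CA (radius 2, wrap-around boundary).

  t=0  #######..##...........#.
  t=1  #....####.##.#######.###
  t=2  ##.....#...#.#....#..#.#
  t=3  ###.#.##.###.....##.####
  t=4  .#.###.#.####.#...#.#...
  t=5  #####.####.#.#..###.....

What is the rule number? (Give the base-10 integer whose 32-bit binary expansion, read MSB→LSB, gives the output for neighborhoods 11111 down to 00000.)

  #####|.  b31=0 t=0,i=2
  ####.|#  b30=1 t=0,i=5
  ###.#|.  b29=0 t=1,i=8
  ###..|#  b28=1 t=0,i=6
  ##.##|.  b27=0 t=1,i=9
  ##.#.|#  b26=1 t=3,i=3
  ##..#|#  b25=1 t=0,i=7
  ##...|#  b24=1 t=0,i=11
  #.###|#  b23=1 t=0,i=0
  #.##.|.  b22=0 t=1,i=10
  #.#.#|#  b21=1 t=3,i=4
  #.#..|.  b20=0 t=2,i=13
  #..##|#  b19=1 t=0,i=8
  #..#.|#  b18=1 t=2,i=20
  #...#|#  b17=1 t=2,i=9
  #....|.  b16=0 t=0,i=12
  .####|.  b15=0 t=0,i=1
  .###.|#  b14=1 t=2,i=0
  .##.#|#  b13=1 t=1,i=11
  .##..|#  b12=1 t=0,i=10
  .#.##|#  b11=1 t=0,i=23
  .#.#.|.  b10=0 t=2,i=12
  .#..#|.  b9=0 t=2,i=19
  .#...|.  b8=0 t=2,i=8
  ..###|.  b7=0 t=1,i=5
  ..##.|.  b6=0 t=0,i=9
  ..#.#|#  b5=1 t=0,i=22
  ..#..|#  b4=1 t=2,i=7
  ...##|.  b3=0 t=1,i=4
  ...#.|#  b2=1 t=0,i=21
  ....#|.  b1=0 t=0,i=20
  .....|#  b0=1 t=0,i=13
  bits 01010111101011100111100000110101 = 1471051829

1471051829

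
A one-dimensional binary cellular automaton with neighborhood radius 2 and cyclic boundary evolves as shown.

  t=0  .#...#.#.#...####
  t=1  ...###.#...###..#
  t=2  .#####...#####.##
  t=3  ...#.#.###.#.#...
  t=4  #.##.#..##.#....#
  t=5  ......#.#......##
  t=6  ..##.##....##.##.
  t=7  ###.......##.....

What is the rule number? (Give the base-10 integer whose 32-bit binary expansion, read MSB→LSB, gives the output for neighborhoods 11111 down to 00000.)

2955297533

  [31] ##### => #  t=2,i=3
  [30] ####. => .  t=0,i=15
  [29] ###.# => #  t=0,i=16
  [28] ###.. => #  t=1,i=13
  [27] ##.## => .  t=2,i=0
  [26] ##.#. => .  t=0,i=0
  [25] ##..# => .  t=1,i=14
  [24] ##... => .  t=2,i=6
  [23] #.### => .  t=2,i=1
  [22] #.##. => .  t=2,i=15
  [21] #.#.# => #  t=0,i=7
  [20] #.#.. => .  t=0,i=1
  [19] #..## => .  t=4,i=7
  [18] #..#. => #  t=1,i=15
  [17] #...# => #  t=0,i=3
  [16] #.... => .  t=3,i=15
  [15] .#### => .  t=0,i=14
  [14] .###. => #  t=1,i=4
  [13] .##.# => .  t=2,i=16
  [12] .##.. => .  t=5,i=16
  [11] .#.## => .  t=3,i=6
  [10] .#.#. => .  t=0,i=6
  [9] .#..# => #  t=4,i=6
  [8] .#... => .  t=0,i=2
  [7] ..### => #  t=0,i=13
  [6] ..##. => #  t=4,i=8
  [5] ..#.# => #  t=0,i=5
  [4] ..#.. => #  t=1,i=16
  [3] ...## => #  t=0,i=12
  [2] ...#. => #  t=0,i=4
  [1] ....# => .  t=3,i=1
  [0] ..... => #  t=3,i=0
  bits 10110000001001100100001011111101 = 2955297533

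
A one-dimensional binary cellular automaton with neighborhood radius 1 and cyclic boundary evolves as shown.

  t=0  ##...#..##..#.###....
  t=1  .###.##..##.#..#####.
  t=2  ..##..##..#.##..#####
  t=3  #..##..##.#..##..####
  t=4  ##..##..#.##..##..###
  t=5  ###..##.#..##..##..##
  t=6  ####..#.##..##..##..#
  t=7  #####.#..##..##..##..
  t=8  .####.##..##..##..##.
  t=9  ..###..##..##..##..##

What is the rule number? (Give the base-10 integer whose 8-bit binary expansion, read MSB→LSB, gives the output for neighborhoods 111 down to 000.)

  [7] ### => #  t=0,i=15
  [6] ##. => #  t=0,i=1
  [5] #.# => .  t=0,i=13
  [4] #.. => #  t=0,i=2
  [3] .## => .  t=0,i=0
  [2] .#. => #  t=0,i=5
  [1] ..# => .  t=0,i=4
  [0] ... => #  t=0,i=3
  bits 11010101 = 213

213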